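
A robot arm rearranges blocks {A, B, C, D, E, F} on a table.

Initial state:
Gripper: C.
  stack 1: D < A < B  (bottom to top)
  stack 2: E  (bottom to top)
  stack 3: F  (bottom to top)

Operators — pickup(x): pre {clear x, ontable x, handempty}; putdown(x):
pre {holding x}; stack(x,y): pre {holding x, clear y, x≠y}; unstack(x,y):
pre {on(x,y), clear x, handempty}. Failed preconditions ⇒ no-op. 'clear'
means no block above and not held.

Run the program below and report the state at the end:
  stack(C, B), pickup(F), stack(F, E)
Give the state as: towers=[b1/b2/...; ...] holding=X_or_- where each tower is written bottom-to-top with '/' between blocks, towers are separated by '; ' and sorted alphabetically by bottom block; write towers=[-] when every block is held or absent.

step 1 (stack(C, B)): towers=[D/A/B/C; E; F] holding=-
step 2 (pickup(F)): towers=[D/A/B/C; E] holding=F
step 3 (stack(F, E)): towers=[D/A/B/C; E/F] holding=-

towers=[D/A/B/C; E/F] holding=-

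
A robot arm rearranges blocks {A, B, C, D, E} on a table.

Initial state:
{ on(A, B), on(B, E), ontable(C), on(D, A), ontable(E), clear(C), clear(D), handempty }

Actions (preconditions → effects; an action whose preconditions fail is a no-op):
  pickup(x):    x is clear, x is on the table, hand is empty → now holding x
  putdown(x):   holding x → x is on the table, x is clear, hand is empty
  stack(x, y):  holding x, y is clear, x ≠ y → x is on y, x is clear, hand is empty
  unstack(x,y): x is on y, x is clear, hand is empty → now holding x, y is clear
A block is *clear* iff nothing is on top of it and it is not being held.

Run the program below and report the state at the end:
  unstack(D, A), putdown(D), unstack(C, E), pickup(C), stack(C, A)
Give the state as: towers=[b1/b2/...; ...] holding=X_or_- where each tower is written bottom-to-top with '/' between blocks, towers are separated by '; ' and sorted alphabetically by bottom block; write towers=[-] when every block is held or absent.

towers=[D; E/B/A/C] holding=-

step 1 (unstack(D, A)): towers=[C; E/B/A] holding=D
step 2 (putdown(D)): towers=[C; D; E/B/A] holding=-
step 3 (unstack(C, E)) [no-op]: towers=[C; D; E/B/A] holding=-
step 4 (pickup(C)): towers=[D; E/B/A] holding=C
step 5 (stack(C, A)): towers=[D; E/B/A/C] holding=-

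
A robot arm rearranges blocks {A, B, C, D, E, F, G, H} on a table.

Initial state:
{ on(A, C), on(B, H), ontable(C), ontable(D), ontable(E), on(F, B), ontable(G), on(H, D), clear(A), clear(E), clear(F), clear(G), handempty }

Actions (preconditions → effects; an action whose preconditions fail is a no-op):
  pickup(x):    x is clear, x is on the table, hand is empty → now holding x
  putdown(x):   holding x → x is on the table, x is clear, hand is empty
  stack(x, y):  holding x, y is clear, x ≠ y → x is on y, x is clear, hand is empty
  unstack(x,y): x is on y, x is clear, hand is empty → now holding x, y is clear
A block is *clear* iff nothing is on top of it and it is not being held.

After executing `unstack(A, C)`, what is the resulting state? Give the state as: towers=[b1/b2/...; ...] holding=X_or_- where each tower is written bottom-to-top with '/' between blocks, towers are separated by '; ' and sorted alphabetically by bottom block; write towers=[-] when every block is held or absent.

before: towers=[C/A; D/H/B/F; E; G] holding=-
pre[unstack(A, C)]: on(A,C) yes, clear(A) yes, handempty yes
all met → apply unstack(A, C)
after:  towers=[C; D/H/B/F; E; G] holding=A

towers=[C; D/H/B/F; E; G] holding=A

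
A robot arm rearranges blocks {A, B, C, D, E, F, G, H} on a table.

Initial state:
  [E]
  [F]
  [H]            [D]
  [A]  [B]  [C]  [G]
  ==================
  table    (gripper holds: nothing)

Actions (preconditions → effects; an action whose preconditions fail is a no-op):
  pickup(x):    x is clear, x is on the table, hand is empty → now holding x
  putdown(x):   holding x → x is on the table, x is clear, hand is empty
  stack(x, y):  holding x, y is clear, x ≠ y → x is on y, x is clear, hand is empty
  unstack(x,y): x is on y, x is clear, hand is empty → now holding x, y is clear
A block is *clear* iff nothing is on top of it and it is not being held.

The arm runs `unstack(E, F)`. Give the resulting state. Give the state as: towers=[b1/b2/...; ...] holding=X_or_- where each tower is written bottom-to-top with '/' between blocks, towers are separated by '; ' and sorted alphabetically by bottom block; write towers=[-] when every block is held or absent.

before: towers=[A/H/F/E; B; C; G/D] holding=-
pre[unstack(E, F)]: on(E,F) yes, clear(E) yes, handempty yes
all met → apply unstack(E, F)
after:  towers=[A/H/F; B; C; G/D] holding=E

towers=[A/H/F; B; C; G/D] holding=E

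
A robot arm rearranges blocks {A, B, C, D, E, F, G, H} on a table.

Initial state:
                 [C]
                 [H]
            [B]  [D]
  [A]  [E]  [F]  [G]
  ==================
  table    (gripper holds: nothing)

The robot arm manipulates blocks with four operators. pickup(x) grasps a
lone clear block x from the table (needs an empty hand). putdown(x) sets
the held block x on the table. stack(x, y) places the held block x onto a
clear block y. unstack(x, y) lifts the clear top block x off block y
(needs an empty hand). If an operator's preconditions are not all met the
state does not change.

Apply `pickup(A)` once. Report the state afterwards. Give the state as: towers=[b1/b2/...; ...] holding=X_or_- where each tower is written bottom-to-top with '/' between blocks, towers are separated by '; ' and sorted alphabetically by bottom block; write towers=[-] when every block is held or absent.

towers=[E; F/B; G/D/H/C] holding=A

before: towers=[A; E; F/B; G/D/H/C] holding=-
pre[pickup(A)]: clear(A) ok, ontable(A) ok, handempty ok
all met → apply pickup(A)
after:  towers=[E; F/B; G/D/H/C] holding=A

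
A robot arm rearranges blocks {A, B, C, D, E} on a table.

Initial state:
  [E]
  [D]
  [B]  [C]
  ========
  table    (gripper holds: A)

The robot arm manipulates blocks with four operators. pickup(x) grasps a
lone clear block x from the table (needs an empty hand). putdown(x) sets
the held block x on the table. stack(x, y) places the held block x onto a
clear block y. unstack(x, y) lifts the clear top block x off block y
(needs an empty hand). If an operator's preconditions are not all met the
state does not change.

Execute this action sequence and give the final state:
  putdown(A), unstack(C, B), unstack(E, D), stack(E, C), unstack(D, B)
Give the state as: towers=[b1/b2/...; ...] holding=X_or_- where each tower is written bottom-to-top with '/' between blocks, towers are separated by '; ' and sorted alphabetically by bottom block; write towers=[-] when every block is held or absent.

towers=[A; B; C/E] holding=D

step 1 (putdown(A)): towers=[A; B/D/E; C] holding=-
step 2 (unstack(C, B)) [no-op]: towers=[A; B/D/E; C] holding=-
step 3 (unstack(E, D)): towers=[A; B/D; C] holding=E
step 4 (stack(E, C)): towers=[A; B/D; C/E] holding=-
step 5 (unstack(D, B)): towers=[A; B; C/E] holding=D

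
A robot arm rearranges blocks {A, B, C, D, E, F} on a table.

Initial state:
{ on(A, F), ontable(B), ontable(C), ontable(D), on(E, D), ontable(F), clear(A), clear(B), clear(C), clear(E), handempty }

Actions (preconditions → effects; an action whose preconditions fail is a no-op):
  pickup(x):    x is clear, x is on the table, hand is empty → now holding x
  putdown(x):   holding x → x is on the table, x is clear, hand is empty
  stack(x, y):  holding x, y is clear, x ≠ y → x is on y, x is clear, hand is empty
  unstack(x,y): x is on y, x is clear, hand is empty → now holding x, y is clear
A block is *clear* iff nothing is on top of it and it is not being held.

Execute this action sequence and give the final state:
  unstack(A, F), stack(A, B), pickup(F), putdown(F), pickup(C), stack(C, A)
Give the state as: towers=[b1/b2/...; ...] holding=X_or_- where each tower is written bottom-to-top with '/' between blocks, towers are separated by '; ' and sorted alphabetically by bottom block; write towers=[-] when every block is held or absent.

towers=[B/A/C; D/E; F] holding=-

step 1 (unstack(A, F)): towers=[B; C; D/E; F] holding=A
step 2 (stack(A, B)): towers=[B/A; C; D/E; F] holding=-
step 3 (pickup(F)): towers=[B/A; C; D/E] holding=F
step 4 (putdown(F)): towers=[B/A; C; D/E; F] holding=-
step 5 (pickup(C)): towers=[B/A; D/E; F] holding=C
step 6 (stack(C, A)): towers=[B/A/C; D/E; F] holding=-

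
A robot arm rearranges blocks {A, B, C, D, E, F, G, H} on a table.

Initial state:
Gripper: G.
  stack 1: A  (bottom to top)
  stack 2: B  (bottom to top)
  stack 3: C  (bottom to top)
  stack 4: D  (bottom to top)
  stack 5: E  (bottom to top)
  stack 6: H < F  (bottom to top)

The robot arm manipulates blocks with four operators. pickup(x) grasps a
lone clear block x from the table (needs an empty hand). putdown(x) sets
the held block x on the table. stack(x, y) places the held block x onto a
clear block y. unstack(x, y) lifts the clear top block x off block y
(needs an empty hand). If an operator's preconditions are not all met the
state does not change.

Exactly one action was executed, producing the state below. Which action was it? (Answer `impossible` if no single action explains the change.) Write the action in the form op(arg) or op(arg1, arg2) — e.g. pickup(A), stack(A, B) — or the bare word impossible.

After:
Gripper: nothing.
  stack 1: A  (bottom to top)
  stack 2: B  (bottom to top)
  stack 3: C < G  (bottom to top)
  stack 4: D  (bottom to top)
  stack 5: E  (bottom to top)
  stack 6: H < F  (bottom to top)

target: towers=[A; B; C/G; D; E; H/F] holding=-
        putdown(G) → towers=[A; B; C; D; E; G; H/F] holding=-
       stack(G, A) → towers=[A/G; B; C; D; E; H/F] holding=-
       stack(G, E) → towers=[A; B; C; D; E/G; H/F] holding=-
       stack(G, B) → towers=[A; B/G; C; D; E; H/F] holding=-
       stack(G, F) → towers=[A; B; C; D; E; H/F/G] holding=-
       stack(G, D) → towers=[A; B; C; D/G; E; H/F] holding=-
       stack(G, C) → towers=[A; B; C/G; D; E; H/F] holding=-  ← match

stack(G, C)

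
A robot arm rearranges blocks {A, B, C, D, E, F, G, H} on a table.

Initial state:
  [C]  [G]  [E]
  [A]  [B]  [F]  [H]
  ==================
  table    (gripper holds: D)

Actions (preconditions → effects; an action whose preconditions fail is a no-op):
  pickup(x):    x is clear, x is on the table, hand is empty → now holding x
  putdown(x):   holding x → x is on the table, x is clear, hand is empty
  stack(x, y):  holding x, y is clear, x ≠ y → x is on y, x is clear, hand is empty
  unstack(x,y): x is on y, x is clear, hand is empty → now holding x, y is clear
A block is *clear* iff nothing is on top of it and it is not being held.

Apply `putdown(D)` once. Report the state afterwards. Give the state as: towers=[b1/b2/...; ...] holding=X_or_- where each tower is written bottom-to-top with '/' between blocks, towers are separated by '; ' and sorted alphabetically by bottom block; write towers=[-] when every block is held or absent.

towers=[A/C; B/G; D; F/E; H] holding=-

before: towers=[A/C; B/G; F/E; H] holding=D
pre[putdown(D)]: holding(D) ✓
all met → apply putdown(D)
after:  towers=[A/C; B/G; D; F/E; H] holding=-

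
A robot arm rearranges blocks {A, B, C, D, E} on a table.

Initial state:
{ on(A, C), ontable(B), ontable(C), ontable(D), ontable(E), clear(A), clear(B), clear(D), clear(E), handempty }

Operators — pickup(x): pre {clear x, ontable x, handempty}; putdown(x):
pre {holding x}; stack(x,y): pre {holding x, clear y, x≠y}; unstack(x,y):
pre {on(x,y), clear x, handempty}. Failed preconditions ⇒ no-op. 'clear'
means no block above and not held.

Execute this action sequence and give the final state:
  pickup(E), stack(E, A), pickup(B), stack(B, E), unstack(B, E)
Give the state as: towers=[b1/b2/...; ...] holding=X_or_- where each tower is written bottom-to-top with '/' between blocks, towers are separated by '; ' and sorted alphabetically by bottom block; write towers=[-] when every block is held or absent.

step 1 (pickup(E)): towers=[B; C/A; D] holding=E
step 2 (stack(E, A)): towers=[B; C/A/E; D] holding=-
step 3 (pickup(B)): towers=[C/A/E; D] holding=B
step 4 (stack(B, E)): towers=[C/A/E/B; D] holding=-
step 5 (unstack(B, E)): towers=[C/A/E; D] holding=B

towers=[C/A/E; D] holding=B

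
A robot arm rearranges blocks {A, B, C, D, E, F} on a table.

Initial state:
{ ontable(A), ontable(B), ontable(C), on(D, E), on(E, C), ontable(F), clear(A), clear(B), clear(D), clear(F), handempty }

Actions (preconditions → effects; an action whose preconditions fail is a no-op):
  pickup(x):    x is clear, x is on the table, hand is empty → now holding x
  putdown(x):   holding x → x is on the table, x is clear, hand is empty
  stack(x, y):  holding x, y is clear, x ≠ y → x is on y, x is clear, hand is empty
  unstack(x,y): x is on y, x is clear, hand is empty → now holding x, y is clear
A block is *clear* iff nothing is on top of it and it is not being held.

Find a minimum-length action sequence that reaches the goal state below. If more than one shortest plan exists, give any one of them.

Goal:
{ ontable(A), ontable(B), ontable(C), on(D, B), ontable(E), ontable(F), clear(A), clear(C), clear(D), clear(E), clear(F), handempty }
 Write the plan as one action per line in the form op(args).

unstack(D, E)
stack(D, B)
unstack(E, C)
putdown(E)

step 1 (unstack(D, E)): towers=[A; B; C/E; F] holding=D
step 2 (stack(D, B)): towers=[A; B/D; C/E; F] holding=-
step 3 (unstack(E, C)): towers=[A; B/D; C; F] holding=E
step 4 (putdown(E)): towers=[A; B/D; C; E; F] holding=-
goal check: towers=[A; B/D; C; E; F] holding=- — reached (length 4, optimal by BFS)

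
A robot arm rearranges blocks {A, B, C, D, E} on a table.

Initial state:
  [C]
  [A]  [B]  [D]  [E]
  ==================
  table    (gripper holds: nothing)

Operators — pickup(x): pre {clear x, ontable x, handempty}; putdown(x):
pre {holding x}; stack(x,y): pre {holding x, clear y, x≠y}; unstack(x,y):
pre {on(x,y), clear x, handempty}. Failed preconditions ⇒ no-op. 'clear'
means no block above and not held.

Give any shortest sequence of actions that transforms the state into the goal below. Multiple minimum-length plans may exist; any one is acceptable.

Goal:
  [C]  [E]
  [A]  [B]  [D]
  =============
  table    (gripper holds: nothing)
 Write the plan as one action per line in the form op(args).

step 1 (pickup(E)): towers=[A/C; B; D] holding=E
step 2 (stack(E, B)): towers=[A/C; B/E; D] holding=-
goal check: towers=[A/C; B/E; D] holding=- — reached (length 2, optimal by BFS)

pickup(E)
stack(E, B)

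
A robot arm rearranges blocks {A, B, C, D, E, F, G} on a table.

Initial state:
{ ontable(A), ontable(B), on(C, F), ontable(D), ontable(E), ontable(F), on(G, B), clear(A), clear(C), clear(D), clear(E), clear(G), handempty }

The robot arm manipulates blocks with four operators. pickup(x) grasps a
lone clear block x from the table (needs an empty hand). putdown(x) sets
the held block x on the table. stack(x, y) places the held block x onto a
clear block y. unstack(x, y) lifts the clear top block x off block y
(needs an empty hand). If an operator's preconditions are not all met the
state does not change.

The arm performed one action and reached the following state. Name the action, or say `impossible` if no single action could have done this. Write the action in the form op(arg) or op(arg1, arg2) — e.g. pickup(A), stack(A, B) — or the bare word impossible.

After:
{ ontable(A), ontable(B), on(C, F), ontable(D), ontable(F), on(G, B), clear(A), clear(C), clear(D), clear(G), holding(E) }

target: towers=[A; B/G; D; F/C] holding=E
     unstack(G, B) → towers=[A; B; D; E; F/C] holding=G
         pickup(D) → towers=[A; B/G; E; F/C] holding=D
         pickup(A) → towers=[B/G; D; E; F/C] holding=A
         pickup(E) → towers=[A; B/G; D; F/C] holding=E  ← match
     unstack(C, F) → towers=[A; B/G; D; E; F] holding=C

pickup(E)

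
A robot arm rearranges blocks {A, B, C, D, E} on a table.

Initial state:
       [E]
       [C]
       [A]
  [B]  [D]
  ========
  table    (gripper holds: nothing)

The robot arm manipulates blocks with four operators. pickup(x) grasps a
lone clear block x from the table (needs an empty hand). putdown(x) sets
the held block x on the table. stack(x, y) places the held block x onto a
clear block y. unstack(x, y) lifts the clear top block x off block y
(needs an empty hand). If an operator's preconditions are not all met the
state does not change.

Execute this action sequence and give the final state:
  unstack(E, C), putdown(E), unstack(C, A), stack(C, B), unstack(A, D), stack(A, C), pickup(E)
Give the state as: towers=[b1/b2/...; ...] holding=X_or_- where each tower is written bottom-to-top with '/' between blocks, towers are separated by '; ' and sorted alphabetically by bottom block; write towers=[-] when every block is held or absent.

towers=[B/C/A; D] holding=E

step 1 (unstack(E, C)): towers=[B; D/A/C] holding=E
step 2 (putdown(E)): towers=[B; D/A/C; E] holding=-
step 3 (unstack(C, A)): towers=[B; D/A; E] holding=C
step 4 (stack(C, B)): towers=[B/C; D/A; E] holding=-
step 5 (unstack(A, D)): towers=[B/C; D; E] holding=A
step 6 (stack(A, C)): towers=[B/C/A; D; E] holding=-
step 7 (pickup(E)): towers=[B/C/A; D] holding=E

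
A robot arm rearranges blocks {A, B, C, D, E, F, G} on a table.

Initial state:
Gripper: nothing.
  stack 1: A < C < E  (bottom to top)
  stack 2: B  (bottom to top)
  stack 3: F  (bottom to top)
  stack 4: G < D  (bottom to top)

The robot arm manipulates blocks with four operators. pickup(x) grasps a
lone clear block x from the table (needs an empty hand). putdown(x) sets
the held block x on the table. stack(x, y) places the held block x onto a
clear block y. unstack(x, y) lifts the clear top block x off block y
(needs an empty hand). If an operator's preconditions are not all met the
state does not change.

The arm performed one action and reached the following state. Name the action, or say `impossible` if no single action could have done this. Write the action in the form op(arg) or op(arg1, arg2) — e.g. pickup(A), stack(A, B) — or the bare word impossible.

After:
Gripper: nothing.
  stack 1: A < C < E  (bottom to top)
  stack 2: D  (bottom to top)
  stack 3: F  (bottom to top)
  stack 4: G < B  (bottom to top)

target: towers=[A/C/E; D; F; G/B] holding=-
         pickup(B) → towers=[A/C/E; F; G/D] holding=B
         pickup(F) → towers=[A/C/E; B; G/D] holding=F
     unstack(D, G) → towers=[A/C/E; B; F; G] holding=D
     unstack(E, C) → towers=[A/C; B; F; G/D] holding=E
none of the 4 applicable actions match → impossible

impossible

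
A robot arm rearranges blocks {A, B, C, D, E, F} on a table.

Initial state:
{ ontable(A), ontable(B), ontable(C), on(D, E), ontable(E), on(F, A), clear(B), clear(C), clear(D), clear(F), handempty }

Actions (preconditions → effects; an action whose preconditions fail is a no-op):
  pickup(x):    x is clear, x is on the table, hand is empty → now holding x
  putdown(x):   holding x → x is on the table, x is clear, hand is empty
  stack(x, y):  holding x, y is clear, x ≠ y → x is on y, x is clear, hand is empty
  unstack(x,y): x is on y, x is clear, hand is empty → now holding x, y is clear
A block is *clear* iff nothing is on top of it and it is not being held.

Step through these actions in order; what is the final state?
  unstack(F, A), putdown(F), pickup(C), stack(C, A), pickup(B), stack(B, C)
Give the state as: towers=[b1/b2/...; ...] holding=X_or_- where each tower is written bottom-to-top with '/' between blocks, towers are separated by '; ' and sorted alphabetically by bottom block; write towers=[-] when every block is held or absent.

towers=[A/C/B; E/D; F] holding=-

step 1 (unstack(F, A)): towers=[A; B; C; E/D] holding=F
step 2 (putdown(F)): towers=[A; B; C; E/D; F] holding=-
step 3 (pickup(C)): towers=[A; B; E/D; F] holding=C
step 4 (stack(C, A)): towers=[A/C; B; E/D; F] holding=-
step 5 (pickup(B)): towers=[A/C; E/D; F] holding=B
step 6 (stack(B, C)): towers=[A/C/B; E/D; F] holding=-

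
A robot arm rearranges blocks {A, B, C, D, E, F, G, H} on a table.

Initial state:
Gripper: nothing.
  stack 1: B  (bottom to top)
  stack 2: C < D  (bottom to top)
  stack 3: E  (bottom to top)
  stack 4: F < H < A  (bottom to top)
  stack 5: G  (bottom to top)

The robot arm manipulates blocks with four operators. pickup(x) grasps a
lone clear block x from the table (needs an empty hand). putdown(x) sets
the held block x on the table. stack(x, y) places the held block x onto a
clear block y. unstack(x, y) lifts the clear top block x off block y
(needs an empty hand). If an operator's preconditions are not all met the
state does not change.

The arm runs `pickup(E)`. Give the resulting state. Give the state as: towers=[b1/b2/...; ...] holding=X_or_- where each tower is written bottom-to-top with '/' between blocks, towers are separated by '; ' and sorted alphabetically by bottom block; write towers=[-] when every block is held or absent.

before: towers=[B; C/D; E; F/H/A; G] holding=-
pre[pickup(E)]: clear(E) yes, ontable(E) yes, handempty yes
all met → apply pickup(E)
after:  towers=[B; C/D; F/H/A; G] holding=E

towers=[B; C/D; F/H/A; G] holding=E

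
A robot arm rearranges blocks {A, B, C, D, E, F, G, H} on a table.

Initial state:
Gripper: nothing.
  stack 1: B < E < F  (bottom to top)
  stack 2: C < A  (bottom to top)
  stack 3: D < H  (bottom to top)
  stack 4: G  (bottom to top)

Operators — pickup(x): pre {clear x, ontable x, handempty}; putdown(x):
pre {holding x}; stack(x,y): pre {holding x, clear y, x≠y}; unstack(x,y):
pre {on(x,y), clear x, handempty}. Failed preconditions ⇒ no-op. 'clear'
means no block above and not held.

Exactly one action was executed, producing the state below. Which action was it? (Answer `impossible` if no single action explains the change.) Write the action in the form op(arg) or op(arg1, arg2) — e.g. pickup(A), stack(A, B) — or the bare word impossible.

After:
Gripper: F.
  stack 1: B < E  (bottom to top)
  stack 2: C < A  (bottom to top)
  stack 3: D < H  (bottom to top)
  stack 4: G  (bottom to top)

unstack(F, E)

target: towers=[B/E; C/A; D/H; G] holding=F
         pickup(G) → towers=[B/E/F; C/A; D/H] holding=G
     unstack(A, C) → towers=[B/E/F; C; D/H; G] holding=A
     unstack(H, D) → towers=[B/E/F; C/A; D; G] holding=H
     unstack(F, E) → towers=[B/E; C/A; D/H; G] holding=F  ← match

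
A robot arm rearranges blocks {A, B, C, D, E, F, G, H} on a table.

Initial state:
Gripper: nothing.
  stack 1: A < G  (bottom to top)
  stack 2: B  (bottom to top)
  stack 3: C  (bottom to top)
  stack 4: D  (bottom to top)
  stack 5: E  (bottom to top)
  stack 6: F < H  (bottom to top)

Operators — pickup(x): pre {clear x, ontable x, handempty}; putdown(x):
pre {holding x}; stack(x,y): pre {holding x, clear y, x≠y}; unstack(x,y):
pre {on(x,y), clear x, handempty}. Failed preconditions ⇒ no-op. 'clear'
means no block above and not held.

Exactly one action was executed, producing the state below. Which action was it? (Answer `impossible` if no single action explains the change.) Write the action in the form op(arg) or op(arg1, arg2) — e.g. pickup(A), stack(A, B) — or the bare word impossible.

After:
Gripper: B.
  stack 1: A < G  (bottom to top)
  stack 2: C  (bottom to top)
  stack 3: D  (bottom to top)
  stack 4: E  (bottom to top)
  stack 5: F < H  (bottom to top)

pickup(B)

target: towers=[A/G; C; D; E; F/H] holding=B
     unstack(G, A) → towers=[A; B; C; D; E; F/H] holding=G
         pickup(E) → towers=[A/G; B; C; D; F/H] holding=E
     unstack(H, F) → towers=[A/G; B; C; D; E; F] holding=H
         pickup(B) → towers=[A/G; C; D; E; F/H] holding=B  ← match
         pickup(D) → towers=[A/G; B; C; E; F/H] holding=D
         pickup(C) → towers=[A/G; B; D; E; F/H] holding=C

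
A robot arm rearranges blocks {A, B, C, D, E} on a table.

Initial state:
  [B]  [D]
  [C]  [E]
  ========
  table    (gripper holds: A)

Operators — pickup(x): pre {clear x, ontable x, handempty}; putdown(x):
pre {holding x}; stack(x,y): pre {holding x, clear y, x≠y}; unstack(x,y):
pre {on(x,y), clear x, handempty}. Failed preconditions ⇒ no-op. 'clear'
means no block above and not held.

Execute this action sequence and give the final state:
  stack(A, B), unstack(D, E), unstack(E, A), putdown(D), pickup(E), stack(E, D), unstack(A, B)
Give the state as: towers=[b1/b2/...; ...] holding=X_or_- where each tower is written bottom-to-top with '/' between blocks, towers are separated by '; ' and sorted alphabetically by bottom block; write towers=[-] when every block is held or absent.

step 1 (stack(A, B)): towers=[C/B/A; E/D] holding=-
step 2 (unstack(D, E)): towers=[C/B/A; E] holding=D
step 3 (unstack(E, A)) [no-op]: towers=[C/B/A; E] holding=D
step 4 (putdown(D)): towers=[C/B/A; D; E] holding=-
step 5 (pickup(E)): towers=[C/B/A; D] holding=E
step 6 (stack(E, D)): towers=[C/B/A; D/E] holding=-
step 7 (unstack(A, B)): towers=[C/B; D/E] holding=A

towers=[C/B; D/E] holding=A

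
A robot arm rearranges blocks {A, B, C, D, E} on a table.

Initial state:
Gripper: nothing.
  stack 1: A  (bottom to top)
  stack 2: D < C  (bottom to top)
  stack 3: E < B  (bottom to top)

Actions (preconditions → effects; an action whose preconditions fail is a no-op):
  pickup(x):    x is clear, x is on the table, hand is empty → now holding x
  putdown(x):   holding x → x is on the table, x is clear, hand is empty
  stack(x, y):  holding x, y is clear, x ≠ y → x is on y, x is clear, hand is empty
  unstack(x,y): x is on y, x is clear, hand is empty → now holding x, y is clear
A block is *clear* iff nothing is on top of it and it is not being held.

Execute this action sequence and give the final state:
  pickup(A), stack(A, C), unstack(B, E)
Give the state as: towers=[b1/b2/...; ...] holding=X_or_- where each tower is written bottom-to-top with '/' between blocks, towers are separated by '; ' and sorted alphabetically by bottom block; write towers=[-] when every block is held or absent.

step 1 (pickup(A)): towers=[D/C; E/B] holding=A
step 2 (stack(A, C)): towers=[D/C/A; E/B] holding=-
step 3 (unstack(B, E)): towers=[D/C/A; E] holding=B

towers=[D/C/A; E] holding=B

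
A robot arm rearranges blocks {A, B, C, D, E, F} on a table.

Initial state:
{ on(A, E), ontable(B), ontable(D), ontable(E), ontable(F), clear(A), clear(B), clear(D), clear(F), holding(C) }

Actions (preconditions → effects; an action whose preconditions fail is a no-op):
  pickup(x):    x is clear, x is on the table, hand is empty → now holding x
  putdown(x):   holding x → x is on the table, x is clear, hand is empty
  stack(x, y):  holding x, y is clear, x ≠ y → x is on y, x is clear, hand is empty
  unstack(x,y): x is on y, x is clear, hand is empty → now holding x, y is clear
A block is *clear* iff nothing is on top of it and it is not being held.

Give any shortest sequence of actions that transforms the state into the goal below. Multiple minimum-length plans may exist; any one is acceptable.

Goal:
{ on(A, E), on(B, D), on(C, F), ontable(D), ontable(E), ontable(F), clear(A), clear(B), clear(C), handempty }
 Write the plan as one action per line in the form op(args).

stack(C, F)
pickup(B)
stack(B, D)

step 1 (stack(C, F)): towers=[B; D; E/A; F/C] holding=-
step 2 (pickup(B)): towers=[D; E/A; F/C] holding=B
step 3 (stack(B, D)): towers=[D/B; E/A; F/C] holding=-
goal check: towers=[D/B; E/A; F/C] holding=- — reached (length 3, optimal by BFS)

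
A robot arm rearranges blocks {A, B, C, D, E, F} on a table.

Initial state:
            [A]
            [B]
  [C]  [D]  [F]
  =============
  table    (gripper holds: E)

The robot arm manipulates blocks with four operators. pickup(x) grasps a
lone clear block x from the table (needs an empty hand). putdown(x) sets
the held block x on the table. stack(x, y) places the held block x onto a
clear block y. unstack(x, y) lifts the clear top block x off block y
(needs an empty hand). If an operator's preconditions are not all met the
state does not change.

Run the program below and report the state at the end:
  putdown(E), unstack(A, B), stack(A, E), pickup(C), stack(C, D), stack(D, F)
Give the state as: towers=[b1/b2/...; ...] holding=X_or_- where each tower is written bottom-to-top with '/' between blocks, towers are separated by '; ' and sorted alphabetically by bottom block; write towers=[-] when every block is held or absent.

step 1 (putdown(E)): towers=[C; D; E; F/B/A] holding=-
step 2 (unstack(A, B)): towers=[C; D; E; F/B] holding=A
step 3 (stack(A, E)): towers=[C; D; E/A; F/B] holding=-
step 4 (pickup(C)): towers=[D; E/A; F/B] holding=C
step 5 (stack(C, D)): towers=[D/C; E/A; F/B] holding=-
step 6 (stack(D, F)) [no-op]: towers=[D/C; E/A; F/B] holding=-

towers=[D/C; E/A; F/B] holding=-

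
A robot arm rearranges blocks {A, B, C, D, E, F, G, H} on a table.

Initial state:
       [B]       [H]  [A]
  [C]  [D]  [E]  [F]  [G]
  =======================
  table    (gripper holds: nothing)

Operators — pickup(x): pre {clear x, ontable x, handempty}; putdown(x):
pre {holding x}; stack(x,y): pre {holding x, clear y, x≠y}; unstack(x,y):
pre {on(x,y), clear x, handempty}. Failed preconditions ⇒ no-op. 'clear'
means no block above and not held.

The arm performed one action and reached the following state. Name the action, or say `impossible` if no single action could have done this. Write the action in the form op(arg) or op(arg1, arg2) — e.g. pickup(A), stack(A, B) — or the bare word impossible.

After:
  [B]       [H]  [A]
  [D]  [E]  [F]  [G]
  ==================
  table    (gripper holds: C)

pickup(C)

target: towers=[D/B; E; F/H; G/A] holding=C
     unstack(A, G) → towers=[C; D/B; E; F/H; G] holding=A
         pickup(E) → towers=[C; D/B; F/H; G/A] holding=E
     unstack(H, F) → towers=[C; D/B; E; F; G/A] holding=H
     unstack(B, D) → towers=[C; D; E; F/H; G/A] holding=B
         pickup(C) → towers=[D/B; E; F/H; G/A] holding=C  ← match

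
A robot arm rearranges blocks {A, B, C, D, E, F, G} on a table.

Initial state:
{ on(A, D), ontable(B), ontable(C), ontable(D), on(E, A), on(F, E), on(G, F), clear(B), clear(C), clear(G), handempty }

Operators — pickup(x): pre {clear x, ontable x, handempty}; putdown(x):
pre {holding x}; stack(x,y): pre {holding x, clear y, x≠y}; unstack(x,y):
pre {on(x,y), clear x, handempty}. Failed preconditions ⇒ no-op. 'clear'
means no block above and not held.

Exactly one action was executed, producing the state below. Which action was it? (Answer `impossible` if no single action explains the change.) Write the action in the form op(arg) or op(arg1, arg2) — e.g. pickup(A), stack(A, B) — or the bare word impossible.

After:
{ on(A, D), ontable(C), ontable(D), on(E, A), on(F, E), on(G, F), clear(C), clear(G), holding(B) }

target: towers=[C; D/A/E/F/G] holding=B
         pickup(B) → towers=[C; D/A/E/F/G] holding=B  ← match
     unstack(G, F) → towers=[B; C; D/A/E/F] holding=G
         pickup(C) → towers=[B; D/A/E/F/G] holding=C

pickup(B)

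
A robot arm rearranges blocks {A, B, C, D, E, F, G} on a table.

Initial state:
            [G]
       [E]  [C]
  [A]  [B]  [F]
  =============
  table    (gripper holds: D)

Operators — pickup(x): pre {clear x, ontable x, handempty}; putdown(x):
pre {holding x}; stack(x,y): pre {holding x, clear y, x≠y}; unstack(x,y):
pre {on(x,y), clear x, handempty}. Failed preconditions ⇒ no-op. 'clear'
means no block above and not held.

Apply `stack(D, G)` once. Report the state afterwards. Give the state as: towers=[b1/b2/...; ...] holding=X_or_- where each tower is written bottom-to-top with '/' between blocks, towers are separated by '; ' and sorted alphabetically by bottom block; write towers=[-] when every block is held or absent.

towers=[A; B/E; F/C/G/D] holding=-

before: towers=[A; B/E; F/C/G] holding=D
pre[stack(D, G)]: holding(D) ✓, clear(G) ✓, D≠G ✓
all met → apply stack(D, G)
after:  towers=[A; B/E; F/C/G/D] holding=-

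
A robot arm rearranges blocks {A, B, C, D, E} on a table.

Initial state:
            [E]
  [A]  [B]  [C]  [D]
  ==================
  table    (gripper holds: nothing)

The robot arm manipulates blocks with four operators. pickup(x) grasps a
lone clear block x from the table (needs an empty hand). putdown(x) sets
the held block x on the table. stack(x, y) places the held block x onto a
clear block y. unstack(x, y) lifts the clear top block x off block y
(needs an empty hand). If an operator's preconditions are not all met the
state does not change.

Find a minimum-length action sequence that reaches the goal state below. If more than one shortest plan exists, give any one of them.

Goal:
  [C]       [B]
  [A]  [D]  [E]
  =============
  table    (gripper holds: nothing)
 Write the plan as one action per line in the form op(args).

unstack(E, C)
putdown(E)
pickup(B)
stack(B, E)
pickup(C)
stack(C, A)

step 1 (unstack(E, C)): towers=[A; B; C; D] holding=E
step 2 (putdown(E)): towers=[A; B; C; D; E] holding=-
step 3 (pickup(B)): towers=[A; C; D; E] holding=B
step 4 (stack(B, E)): towers=[A; C; D; E/B] holding=-
step 5 (pickup(C)): towers=[A; D; E/B] holding=C
step 6 (stack(C, A)): towers=[A/C; D; E/B] holding=-
goal check: towers=[A/C; D; E/B] holding=- — reached (length 6, optimal by BFS)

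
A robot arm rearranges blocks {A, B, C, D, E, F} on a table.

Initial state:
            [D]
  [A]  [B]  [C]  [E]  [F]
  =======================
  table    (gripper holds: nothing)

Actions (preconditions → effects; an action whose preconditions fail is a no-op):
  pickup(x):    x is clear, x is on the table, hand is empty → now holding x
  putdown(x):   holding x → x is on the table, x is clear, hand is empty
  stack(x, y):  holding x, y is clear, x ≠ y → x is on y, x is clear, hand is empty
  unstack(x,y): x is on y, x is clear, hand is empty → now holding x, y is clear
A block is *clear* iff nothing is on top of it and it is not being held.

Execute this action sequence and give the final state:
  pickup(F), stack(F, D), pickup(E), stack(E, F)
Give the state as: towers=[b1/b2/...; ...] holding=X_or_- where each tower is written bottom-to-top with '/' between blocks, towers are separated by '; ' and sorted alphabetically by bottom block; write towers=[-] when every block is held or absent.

step 1 (pickup(F)): towers=[A; B; C/D; E] holding=F
step 2 (stack(F, D)): towers=[A; B; C/D/F; E] holding=-
step 3 (pickup(E)): towers=[A; B; C/D/F] holding=E
step 4 (stack(E, F)): towers=[A; B; C/D/F/E] holding=-

towers=[A; B; C/D/F/E] holding=-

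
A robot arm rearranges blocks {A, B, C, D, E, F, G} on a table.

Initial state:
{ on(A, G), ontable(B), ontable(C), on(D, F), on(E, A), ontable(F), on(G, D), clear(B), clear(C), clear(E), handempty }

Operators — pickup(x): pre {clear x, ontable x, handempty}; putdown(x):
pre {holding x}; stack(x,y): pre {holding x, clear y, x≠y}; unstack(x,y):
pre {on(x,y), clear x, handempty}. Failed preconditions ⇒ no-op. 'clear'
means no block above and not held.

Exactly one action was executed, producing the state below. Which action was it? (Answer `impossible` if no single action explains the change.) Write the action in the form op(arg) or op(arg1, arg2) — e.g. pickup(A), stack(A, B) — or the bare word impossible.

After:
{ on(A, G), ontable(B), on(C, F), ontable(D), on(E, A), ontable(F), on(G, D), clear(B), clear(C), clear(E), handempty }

target: towers=[B; D/G/A/E; F/C] holding=-
         pickup(B) → towers=[C; F/D/G/A/E] holding=B
     unstack(E, A) → towers=[B; C; F/D/G/A] holding=E
         pickup(C) → towers=[B; F/D/G/A/E] holding=C
none of the 3 applicable actions match → impossible

impossible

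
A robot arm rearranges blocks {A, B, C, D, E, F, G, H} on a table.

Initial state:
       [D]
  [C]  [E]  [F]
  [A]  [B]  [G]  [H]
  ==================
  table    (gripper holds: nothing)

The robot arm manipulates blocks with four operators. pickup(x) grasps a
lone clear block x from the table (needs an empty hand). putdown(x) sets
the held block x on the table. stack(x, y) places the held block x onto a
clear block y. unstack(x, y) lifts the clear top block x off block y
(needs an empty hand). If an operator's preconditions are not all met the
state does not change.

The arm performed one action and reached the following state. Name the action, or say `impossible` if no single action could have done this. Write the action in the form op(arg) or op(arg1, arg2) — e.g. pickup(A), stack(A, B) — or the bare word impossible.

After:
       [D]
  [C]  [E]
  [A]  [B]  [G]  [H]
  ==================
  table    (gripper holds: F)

target: towers=[A/C; B/E/D; G; H] holding=F
         pickup(H) → towers=[A/C; B/E/D; G/F] holding=H
     unstack(F, G) → towers=[A/C; B/E/D; G; H] holding=F  ← match
     unstack(D, E) → towers=[A/C; B/E; G/F; H] holding=D
     unstack(C, A) → towers=[A; B/E/D; G/F; H] holding=C

unstack(F, G)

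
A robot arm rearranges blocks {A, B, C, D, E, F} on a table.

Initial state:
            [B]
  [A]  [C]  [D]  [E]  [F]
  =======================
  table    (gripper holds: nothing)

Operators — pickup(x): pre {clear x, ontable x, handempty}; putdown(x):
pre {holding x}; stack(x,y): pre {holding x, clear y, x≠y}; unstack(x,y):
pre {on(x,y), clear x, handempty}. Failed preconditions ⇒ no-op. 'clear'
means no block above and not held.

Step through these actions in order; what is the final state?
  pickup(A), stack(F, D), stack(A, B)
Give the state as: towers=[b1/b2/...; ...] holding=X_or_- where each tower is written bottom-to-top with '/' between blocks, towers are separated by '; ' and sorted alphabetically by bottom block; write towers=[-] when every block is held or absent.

step 1 (pickup(A)): towers=[C; D/B; E; F] holding=A
step 2 (stack(F, D)) [no-op]: towers=[C; D/B; E; F] holding=A
step 3 (stack(A, B)): towers=[C; D/B/A; E; F] holding=-

towers=[C; D/B/A; E; F] holding=-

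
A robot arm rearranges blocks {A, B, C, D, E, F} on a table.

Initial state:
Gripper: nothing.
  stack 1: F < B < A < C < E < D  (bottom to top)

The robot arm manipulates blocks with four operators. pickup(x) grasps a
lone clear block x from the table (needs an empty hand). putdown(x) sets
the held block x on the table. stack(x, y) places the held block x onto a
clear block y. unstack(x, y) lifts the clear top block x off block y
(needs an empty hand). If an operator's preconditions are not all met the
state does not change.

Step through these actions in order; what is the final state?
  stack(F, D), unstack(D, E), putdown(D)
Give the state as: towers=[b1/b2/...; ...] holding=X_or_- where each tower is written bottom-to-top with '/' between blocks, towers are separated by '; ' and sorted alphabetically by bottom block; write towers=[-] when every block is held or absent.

step 1 (stack(F, D)) [no-op]: towers=[F/B/A/C/E/D] holding=-
step 2 (unstack(D, E)): towers=[F/B/A/C/E] holding=D
step 3 (putdown(D)): towers=[D; F/B/A/C/E] holding=-

towers=[D; F/B/A/C/E] holding=-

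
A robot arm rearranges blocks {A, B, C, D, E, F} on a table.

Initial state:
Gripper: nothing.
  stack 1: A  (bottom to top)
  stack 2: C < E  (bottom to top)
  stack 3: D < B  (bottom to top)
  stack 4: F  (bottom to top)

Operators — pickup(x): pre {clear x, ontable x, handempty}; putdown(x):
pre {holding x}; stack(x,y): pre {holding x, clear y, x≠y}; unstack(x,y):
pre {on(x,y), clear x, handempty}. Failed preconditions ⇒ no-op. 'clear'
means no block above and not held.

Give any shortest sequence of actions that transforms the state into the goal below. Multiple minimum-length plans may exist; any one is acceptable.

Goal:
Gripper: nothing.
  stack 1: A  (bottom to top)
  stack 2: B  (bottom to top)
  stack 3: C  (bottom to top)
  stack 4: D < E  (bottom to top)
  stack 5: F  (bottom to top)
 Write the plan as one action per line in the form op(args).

unstack(B, D)
putdown(B)
unstack(E, C)
stack(E, D)

step 1 (unstack(B, D)): towers=[A; C/E; D; F] holding=B
step 2 (putdown(B)): towers=[A; B; C/E; D; F] holding=-
step 3 (unstack(E, C)): towers=[A; B; C; D; F] holding=E
step 4 (stack(E, D)): towers=[A; B; C; D/E; F] holding=-
goal check: towers=[A; B; C; D/E; F] holding=- — reached (length 4, optimal by BFS)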